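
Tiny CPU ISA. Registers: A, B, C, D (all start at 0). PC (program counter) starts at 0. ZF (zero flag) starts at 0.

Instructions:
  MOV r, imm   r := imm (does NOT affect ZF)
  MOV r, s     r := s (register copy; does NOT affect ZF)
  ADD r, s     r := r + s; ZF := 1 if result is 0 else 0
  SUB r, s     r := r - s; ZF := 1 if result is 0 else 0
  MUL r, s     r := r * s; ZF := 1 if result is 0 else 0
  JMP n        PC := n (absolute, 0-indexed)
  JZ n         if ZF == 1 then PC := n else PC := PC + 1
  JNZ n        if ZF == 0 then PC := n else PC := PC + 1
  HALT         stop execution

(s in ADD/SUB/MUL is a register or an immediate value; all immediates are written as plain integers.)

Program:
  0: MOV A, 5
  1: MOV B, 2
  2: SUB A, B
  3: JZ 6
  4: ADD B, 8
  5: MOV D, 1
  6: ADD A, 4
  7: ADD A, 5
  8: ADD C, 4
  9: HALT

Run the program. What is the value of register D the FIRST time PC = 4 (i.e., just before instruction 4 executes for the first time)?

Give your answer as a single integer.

Step 1: PC=0 exec 'MOV A, 5'. After: A=5 B=0 C=0 D=0 ZF=0 PC=1
Step 2: PC=1 exec 'MOV B, 2'. After: A=5 B=2 C=0 D=0 ZF=0 PC=2
Step 3: PC=2 exec 'SUB A, B'. After: A=3 B=2 C=0 D=0 ZF=0 PC=3
Step 4: PC=3 exec 'JZ 6'. After: A=3 B=2 C=0 D=0 ZF=0 PC=4
First time PC=4: D=0

0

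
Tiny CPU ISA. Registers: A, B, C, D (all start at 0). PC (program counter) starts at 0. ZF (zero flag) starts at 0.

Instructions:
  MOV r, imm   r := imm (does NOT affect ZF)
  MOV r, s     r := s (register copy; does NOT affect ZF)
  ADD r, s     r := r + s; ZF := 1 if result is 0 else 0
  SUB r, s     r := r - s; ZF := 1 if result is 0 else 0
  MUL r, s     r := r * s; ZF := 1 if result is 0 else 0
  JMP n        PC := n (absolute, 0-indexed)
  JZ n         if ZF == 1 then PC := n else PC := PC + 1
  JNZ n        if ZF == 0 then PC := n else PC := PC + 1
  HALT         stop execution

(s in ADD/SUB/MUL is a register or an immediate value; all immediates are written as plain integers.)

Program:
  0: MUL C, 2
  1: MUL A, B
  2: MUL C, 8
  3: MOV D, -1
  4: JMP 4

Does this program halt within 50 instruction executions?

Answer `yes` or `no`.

Step 1: PC=0 exec 'MUL C, 2'. After: A=0 B=0 C=0 D=0 ZF=1 PC=1
Step 2: PC=1 exec 'MUL A, B'. After: A=0 B=0 C=0 D=0 ZF=1 PC=2
Step 3: PC=2 exec 'MUL C, 8'. After: A=0 B=0 C=0 D=0 ZF=1 PC=3
Step 4: PC=3 exec 'MOV D, -1'. After: A=0 B=0 C=0 D=-1 ZF=1 PC=4
Step 5: PC=4 exec 'JMP 4'. After: A=0 B=0 C=0 D=-1 ZF=1 PC=4
State after step 5 equals state after step 4: the program is in a cycle of length 1 and will never halt.

Answer: no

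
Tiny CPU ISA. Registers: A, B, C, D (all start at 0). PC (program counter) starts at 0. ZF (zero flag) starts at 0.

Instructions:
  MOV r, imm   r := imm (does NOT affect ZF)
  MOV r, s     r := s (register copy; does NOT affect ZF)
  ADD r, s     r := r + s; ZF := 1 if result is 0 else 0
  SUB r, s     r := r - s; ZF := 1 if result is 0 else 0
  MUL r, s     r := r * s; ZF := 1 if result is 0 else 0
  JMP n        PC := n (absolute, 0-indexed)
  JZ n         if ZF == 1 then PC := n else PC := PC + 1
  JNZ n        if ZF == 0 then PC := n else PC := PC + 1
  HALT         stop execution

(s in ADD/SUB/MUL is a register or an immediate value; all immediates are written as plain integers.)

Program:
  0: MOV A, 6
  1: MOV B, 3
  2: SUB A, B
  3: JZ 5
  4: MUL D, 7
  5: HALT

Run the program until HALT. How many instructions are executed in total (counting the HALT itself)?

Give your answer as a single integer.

Answer: 6

Derivation:
Step 1: PC=0 exec 'MOV A, 6'. After: A=6 B=0 C=0 D=0 ZF=0 PC=1
Step 2: PC=1 exec 'MOV B, 3'. After: A=6 B=3 C=0 D=0 ZF=0 PC=2
Step 3: PC=2 exec 'SUB A, B'. After: A=3 B=3 C=0 D=0 ZF=0 PC=3
Step 4: PC=3 exec 'JZ 5'. After: A=3 B=3 C=0 D=0 ZF=0 PC=4
Step 5: PC=4 exec 'MUL D, 7'. After: A=3 B=3 C=0 D=0 ZF=1 PC=5
Step 6: PC=5 exec 'HALT'. After: A=3 B=3 C=0 D=0 ZF=1 PC=5 HALTED
Total instructions executed: 6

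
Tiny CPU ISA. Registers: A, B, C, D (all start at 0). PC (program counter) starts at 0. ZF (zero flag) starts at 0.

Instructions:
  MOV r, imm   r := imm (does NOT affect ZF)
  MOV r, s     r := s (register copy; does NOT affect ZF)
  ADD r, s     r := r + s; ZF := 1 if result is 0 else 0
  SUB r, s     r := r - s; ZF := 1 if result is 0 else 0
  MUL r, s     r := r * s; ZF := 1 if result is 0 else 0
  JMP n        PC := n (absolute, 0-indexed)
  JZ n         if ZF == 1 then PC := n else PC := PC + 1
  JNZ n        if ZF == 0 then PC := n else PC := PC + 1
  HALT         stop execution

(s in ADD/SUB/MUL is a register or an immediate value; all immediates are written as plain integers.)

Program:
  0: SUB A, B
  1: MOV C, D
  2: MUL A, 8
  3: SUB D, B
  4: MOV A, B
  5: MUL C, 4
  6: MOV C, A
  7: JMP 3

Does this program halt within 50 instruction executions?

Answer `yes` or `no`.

Answer: no

Derivation:
Step 1: PC=0 exec 'SUB A, B'. After: A=0 B=0 C=0 D=0 ZF=1 PC=1
Step 2: PC=1 exec 'MOV C, D'. After: A=0 B=0 C=0 D=0 ZF=1 PC=2
Step 3: PC=2 exec 'MUL A, 8'. After: A=0 B=0 C=0 D=0 ZF=1 PC=3
Step 4: PC=3 exec 'SUB D, B'. After: A=0 B=0 C=0 D=0 ZF=1 PC=4
Step 5: PC=4 exec 'MOV A, B'. After: A=0 B=0 C=0 D=0 ZF=1 PC=5
Step 6: PC=5 exec 'MUL C, 4'. After: A=0 B=0 C=0 D=0 ZF=1 PC=6
Step 7: PC=6 exec 'MOV C, A'. After: A=0 B=0 C=0 D=0 ZF=1 PC=7
Step 8: PC=7 exec 'JMP 3'. After: A=0 B=0 C=0 D=0 ZF=1 PC=3
State after step 8 equals state after step 3: the program is in a cycle of length 5 and will never halt.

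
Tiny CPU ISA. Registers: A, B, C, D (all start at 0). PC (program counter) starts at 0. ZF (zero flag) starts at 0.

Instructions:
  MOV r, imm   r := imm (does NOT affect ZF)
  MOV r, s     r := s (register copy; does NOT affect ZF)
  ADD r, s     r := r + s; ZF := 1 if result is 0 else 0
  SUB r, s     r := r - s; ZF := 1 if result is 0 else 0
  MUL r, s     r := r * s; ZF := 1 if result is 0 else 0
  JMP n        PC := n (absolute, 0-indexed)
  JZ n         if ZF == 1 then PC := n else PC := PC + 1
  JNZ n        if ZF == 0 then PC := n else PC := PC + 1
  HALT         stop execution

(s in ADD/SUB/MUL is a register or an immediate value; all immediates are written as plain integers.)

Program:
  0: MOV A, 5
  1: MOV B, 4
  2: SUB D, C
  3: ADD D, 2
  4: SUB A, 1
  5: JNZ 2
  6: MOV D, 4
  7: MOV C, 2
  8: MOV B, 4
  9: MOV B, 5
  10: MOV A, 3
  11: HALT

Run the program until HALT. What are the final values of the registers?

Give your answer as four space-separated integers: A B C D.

Step 1: PC=0 exec 'MOV A, 5'. After: A=5 B=0 C=0 D=0 ZF=0 PC=1
Step 2: PC=1 exec 'MOV B, 4'. After: A=5 B=4 C=0 D=0 ZF=0 PC=2
Step 3: PC=2 exec 'SUB D, C'. After: A=5 B=4 C=0 D=0 ZF=1 PC=3
Step 4: PC=3 exec 'ADD D, 2'. After: A=5 B=4 C=0 D=2 ZF=0 PC=4
Step 5: PC=4 exec 'SUB A, 1'. After: A=4 B=4 C=0 D=2 ZF=0 PC=5
Step 6: PC=5 exec 'JNZ 2'. After: A=4 B=4 C=0 D=2 ZF=0 PC=2
Step 7: PC=2 exec 'SUB D, C'. After: A=4 B=4 C=0 D=2 ZF=0 PC=3
Step 8: PC=3 exec 'ADD D, 2'. After: A=4 B=4 C=0 D=4 ZF=0 PC=4
Step 9: PC=4 exec 'SUB A, 1'. After: A=3 B=4 C=0 D=4 ZF=0 PC=5
Step 10: PC=5 exec 'JNZ 2'. After: A=3 B=4 C=0 D=4 ZF=0 PC=2
Step 11: PC=2 exec 'SUB D, C'. After: A=3 B=4 C=0 D=4 ZF=0 PC=3
Step 12: PC=3 exec 'ADD D, 2'. After: A=3 B=4 C=0 D=6 ZF=0 PC=4
Step 13: PC=4 exec 'SUB A, 1'. After: A=2 B=4 C=0 D=6 ZF=0 PC=5
Step 14: PC=5 exec 'JNZ 2'. After: A=2 B=4 C=0 D=6 ZF=0 PC=2
Step 15: PC=2 exec 'SUB D, C'. After: A=2 B=4 C=0 D=6 ZF=0 PC=3
Step 16: PC=3 exec 'ADD D, 2'. After: A=2 B=4 C=0 D=8 ZF=0 PC=4
Step 17: PC=4 exec 'SUB A, 1'. After: A=1 B=4 C=0 D=8 ZF=0 PC=5
Step 18: PC=5 exec 'JNZ 2'. After: A=1 B=4 C=0 D=8 ZF=0 PC=2
Step 19: PC=2 exec 'SUB D, C'. After: A=1 B=4 C=0 D=8 ZF=0 PC=3
Step 20: PC=3 exec 'ADD D, 2'. After: A=1 B=4 C=0 D=10 ZF=0 PC=4
Step 21: PC=4 exec 'SUB A, 1'. After: A=0 B=4 C=0 D=10 ZF=1 PC=5
Step 22: PC=5 exec 'JNZ 2'. After: A=0 B=4 C=0 D=10 ZF=1 PC=6
Step 23: PC=6 exec 'MOV D, 4'. After: A=0 B=4 C=0 D=4 ZF=1 PC=7
Step 24: PC=7 exec 'MOV C, 2'. After: A=0 B=4 C=2 D=4 ZF=1 PC=8
Step 25: PC=8 exec 'MOV B, 4'. After: A=0 B=4 C=2 D=4 ZF=1 PC=9
Step 26: PC=9 exec 'MOV B, 5'. After: A=0 B=5 C=2 D=4 ZF=1 PC=10
Step 27: PC=10 exec 'MOV A, 3'. After: A=3 B=5 C=2 D=4 ZF=1 PC=11
Step 28: PC=11 exec 'HALT'. After: A=3 B=5 C=2 D=4 ZF=1 PC=11 HALTED

Answer: 3 5 2 4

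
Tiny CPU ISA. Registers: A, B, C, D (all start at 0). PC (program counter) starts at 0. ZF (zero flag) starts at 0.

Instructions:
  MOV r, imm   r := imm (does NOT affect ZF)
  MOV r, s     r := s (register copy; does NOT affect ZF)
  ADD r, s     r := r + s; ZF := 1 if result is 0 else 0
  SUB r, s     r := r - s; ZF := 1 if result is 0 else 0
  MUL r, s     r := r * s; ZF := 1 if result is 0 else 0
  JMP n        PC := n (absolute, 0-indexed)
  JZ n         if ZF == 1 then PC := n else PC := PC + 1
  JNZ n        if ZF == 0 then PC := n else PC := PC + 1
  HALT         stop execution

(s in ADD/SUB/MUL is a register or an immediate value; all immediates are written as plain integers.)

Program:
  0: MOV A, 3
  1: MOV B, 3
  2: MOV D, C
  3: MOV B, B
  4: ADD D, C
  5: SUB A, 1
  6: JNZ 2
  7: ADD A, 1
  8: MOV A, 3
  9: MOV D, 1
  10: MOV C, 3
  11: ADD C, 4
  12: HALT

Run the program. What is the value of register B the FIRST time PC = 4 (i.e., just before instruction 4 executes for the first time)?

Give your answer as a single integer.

Step 1: PC=0 exec 'MOV A, 3'. After: A=3 B=0 C=0 D=0 ZF=0 PC=1
Step 2: PC=1 exec 'MOV B, 3'. After: A=3 B=3 C=0 D=0 ZF=0 PC=2
Step 3: PC=2 exec 'MOV D, C'. After: A=3 B=3 C=0 D=0 ZF=0 PC=3
Step 4: PC=3 exec 'MOV B, B'. After: A=3 B=3 C=0 D=0 ZF=0 PC=4
First time PC=4: B=3

3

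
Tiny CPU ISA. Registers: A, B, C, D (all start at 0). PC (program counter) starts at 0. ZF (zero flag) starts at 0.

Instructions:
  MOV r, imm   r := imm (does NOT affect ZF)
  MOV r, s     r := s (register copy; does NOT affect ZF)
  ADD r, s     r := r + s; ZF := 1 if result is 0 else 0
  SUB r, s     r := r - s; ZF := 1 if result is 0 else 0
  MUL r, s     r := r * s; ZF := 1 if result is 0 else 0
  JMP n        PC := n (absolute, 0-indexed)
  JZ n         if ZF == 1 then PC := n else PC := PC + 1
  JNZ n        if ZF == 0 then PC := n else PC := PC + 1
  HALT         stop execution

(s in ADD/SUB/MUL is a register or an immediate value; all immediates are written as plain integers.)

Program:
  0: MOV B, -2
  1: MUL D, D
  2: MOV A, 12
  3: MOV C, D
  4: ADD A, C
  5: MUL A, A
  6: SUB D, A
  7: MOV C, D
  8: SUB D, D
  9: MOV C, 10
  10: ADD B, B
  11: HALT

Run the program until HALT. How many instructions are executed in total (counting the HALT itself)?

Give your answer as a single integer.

Step 1: PC=0 exec 'MOV B, -2'. After: A=0 B=-2 C=0 D=0 ZF=0 PC=1
Step 2: PC=1 exec 'MUL D, D'. After: A=0 B=-2 C=0 D=0 ZF=1 PC=2
Step 3: PC=2 exec 'MOV A, 12'. After: A=12 B=-2 C=0 D=0 ZF=1 PC=3
Step 4: PC=3 exec 'MOV C, D'. After: A=12 B=-2 C=0 D=0 ZF=1 PC=4
Step 5: PC=4 exec 'ADD A, C'. After: A=12 B=-2 C=0 D=0 ZF=0 PC=5
Step 6: PC=5 exec 'MUL A, A'. After: A=144 B=-2 C=0 D=0 ZF=0 PC=6
Step 7: PC=6 exec 'SUB D, A'. After: A=144 B=-2 C=0 D=-144 ZF=0 PC=7
Step 8: PC=7 exec 'MOV C, D'. After: A=144 B=-2 C=-144 D=-144 ZF=0 PC=8
Step 9: PC=8 exec 'SUB D, D'. After: A=144 B=-2 C=-144 D=0 ZF=1 PC=9
Step 10: PC=9 exec 'MOV C, 10'. After: A=144 B=-2 C=10 D=0 ZF=1 PC=10
Step 11: PC=10 exec 'ADD B, B'. After: A=144 B=-4 C=10 D=0 ZF=0 PC=11
Step 12: PC=11 exec 'HALT'. After: A=144 B=-4 C=10 D=0 ZF=0 PC=11 HALTED
Total instructions executed: 12

Answer: 12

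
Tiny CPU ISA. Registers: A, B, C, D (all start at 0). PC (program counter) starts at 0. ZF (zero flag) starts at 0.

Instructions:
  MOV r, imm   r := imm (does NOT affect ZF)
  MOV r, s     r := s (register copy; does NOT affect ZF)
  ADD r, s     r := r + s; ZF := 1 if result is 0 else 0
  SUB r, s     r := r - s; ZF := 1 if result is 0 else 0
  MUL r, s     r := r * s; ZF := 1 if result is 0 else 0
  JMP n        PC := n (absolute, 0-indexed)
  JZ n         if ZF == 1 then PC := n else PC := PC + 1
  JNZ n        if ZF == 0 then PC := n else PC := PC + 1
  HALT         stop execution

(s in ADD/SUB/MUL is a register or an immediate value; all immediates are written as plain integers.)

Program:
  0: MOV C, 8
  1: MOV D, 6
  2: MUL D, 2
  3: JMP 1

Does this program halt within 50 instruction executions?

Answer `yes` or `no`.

Step 1: PC=0 exec 'MOV C, 8'. After: A=0 B=0 C=8 D=0 ZF=0 PC=1
Step 2: PC=1 exec 'MOV D, 6'. After: A=0 B=0 C=8 D=6 ZF=0 PC=2
Step 3: PC=2 exec 'MUL D, 2'. After: A=0 B=0 C=8 D=12 ZF=0 PC=3
Step 4: PC=3 exec 'JMP 1'. After: A=0 B=0 C=8 D=12 ZF=0 PC=1
Step 5: PC=1 exec 'MOV D, 6'. After: A=0 B=0 C=8 D=6 ZF=0 PC=2
State after step 5 equals state after step 2: the program is in a cycle of length 3 and will never halt.

Answer: no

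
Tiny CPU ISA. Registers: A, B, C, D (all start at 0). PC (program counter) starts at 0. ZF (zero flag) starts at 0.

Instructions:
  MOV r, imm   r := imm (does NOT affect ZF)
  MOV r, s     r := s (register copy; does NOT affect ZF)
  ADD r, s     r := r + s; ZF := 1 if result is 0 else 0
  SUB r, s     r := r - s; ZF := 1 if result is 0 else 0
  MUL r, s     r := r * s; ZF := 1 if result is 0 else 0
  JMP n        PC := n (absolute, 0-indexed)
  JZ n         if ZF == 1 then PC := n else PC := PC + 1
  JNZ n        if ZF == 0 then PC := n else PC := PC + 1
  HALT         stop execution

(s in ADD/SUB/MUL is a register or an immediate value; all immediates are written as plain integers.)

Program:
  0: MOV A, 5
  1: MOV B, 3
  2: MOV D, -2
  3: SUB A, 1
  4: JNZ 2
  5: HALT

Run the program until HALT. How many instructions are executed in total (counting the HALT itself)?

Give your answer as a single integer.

Step 1: PC=0 exec 'MOV A, 5'. After: A=5 B=0 C=0 D=0 ZF=0 PC=1
Step 2: PC=1 exec 'MOV B, 3'. After: A=5 B=3 C=0 D=0 ZF=0 PC=2
Step 3: PC=2 exec 'MOV D, -2'. After: A=5 B=3 C=0 D=-2 ZF=0 PC=3
Step 4: PC=3 exec 'SUB A, 1'. After: A=4 B=3 C=0 D=-2 ZF=0 PC=4
Step 5: PC=4 exec 'JNZ 2'. After: A=4 B=3 C=0 D=-2 ZF=0 PC=2
Step 6: PC=2 exec 'MOV D, -2'. After: A=4 B=3 C=0 D=-2 ZF=0 PC=3
Step 7: PC=3 exec 'SUB A, 1'. After: A=3 B=3 C=0 D=-2 ZF=0 PC=4
Step 8: PC=4 exec 'JNZ 2'. After: A=3 B=3 C=0 D=-2 ZF=0 PC=2
Step 9: PC=2 exec 'MOV D, -2'. After: A=3 B=3 C=0 D=-2 ZF=0 PC=3
Step 10: PC=3 exec 'SUB A, 1'. After: A=2 B=3 C=0 D=-2 ZF=0 PC=4
Step 11: PC=4 exec 'JNZ 2'. After: A=2 B=3 C=0 D=-2 ZF=0 PC=2
Step 12: PC=2 exec 'MOV D, -2'. After: A=2 B=3 C=0 D=-2 ZF=0 PC=3
Step 13: PC=3 exec 'SUB A, 1'. After: A=1 B=3 C=0 D=-2 ZF=0 PC=4
Step 14: PC=4 exec 'JNZ 2'. After: A=1 B=3 C=0 D=-2 ZF=0 PC=2
Step 15: PC=2 exec 'MOV D, -2'. After: A=1 B=3 C=0 D=-2 ZF=0 PC=3
Step 16: PC=3 exec 'SUB A, 1'. After: A=0 B=3 C=0 D=-2 ZF=1 PC=4
Step 17: PC=4 exec 'JNZ 2'. After: A=0 B=3 C=0 D=-2 ZF=1 PC=5
Step 18: PC=5 exec 'HALT'. After: A=0 B=3 C=0 D=-2 ZF=1 PC=5 HALTED
Total instructions executed: 18

Answer: 18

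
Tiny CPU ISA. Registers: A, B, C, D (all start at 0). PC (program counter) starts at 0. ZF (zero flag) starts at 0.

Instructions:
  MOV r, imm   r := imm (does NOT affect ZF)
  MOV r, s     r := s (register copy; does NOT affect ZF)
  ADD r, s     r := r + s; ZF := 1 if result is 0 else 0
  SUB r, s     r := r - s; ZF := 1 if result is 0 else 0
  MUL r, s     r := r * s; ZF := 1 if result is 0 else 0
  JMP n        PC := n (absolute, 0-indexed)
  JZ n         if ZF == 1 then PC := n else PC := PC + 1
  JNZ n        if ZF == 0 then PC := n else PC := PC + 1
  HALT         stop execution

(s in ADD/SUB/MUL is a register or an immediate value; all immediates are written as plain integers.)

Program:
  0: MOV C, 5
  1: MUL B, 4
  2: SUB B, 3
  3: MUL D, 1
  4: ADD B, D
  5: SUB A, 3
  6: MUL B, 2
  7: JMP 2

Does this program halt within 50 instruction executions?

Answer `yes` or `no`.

Answer: no

Derivation:
Step 1: PC=0 exec 'MOV C, 5'. After: A=0 B=0 C=5 D=0 ZF=0 PC=1
Step 2: PC=1 exec 'MUL B, 4'. After: A=0 B=0 C=5 D=0 ZF=1 PC=2
Step 3: PC=2 exec 'SUB B, 3'. After: A=0 B=-3 C=5 D=0 ZF=0 PC=3
Step 4: PC=3 exec 'MUL D, 1'. After: A=0 B=-3 C=5 D=0 ZF=1 PC=4
Step 5: PC=4 exec 'ADD B, D'. After: A=0 B=-3 C=5 D=0 ZF=0 PC=5
Step 6: PC=5 exec 'SUB A, 3'. After: A=-3 B=-3 C=5 D=0 ZF=0 PC=6
Step 7: PC=6 exec 'MUL B, 2'. After: A=-3 B=-6 C=5 D=0 ZF=0 PC=7
Step 8: PC=7 exec 'JMP 2'. After: A=-3 B=-6 C=5 D=0 ZF=0 PC=2
Step 9: PC=2 exec 'SUB B, 3'. After: A=-3 B=-9 C=5 D=0 ZF=0 PC=3
Step 10: PC=3 exec 'MUL D, 1'. After: A=-3 B=-9 C=5 D=0 ZF=1 PC=4
Step 11: PC=4 exec 'ADD B, D'. After: A=-3 B=-9 C=5 D=0 ZF=0 PC=5
Step 12: PC=5 exec 'SUB A, 3'. After: A=-6 B=-9 C=5 D=0 ZF=0 PC=6
Step 13: PC=6 exec 'MUL B, 2'. After: A=-6 B=-18 C=5 D=0 ZF=0 PC=7
Step 14: PC=7 exec 'JMP 2'. After: A=-6 B=-18 C=5 D=0 ZF=0 PC=2
Step 15: PC=2 exec 'SUB B, 3'. After: A=-6 B=-21 C=5 D=0 ZF=0 PC=3
After 50 steps: not halted. PC revisits the same instructions with no path to HALT; will never halt.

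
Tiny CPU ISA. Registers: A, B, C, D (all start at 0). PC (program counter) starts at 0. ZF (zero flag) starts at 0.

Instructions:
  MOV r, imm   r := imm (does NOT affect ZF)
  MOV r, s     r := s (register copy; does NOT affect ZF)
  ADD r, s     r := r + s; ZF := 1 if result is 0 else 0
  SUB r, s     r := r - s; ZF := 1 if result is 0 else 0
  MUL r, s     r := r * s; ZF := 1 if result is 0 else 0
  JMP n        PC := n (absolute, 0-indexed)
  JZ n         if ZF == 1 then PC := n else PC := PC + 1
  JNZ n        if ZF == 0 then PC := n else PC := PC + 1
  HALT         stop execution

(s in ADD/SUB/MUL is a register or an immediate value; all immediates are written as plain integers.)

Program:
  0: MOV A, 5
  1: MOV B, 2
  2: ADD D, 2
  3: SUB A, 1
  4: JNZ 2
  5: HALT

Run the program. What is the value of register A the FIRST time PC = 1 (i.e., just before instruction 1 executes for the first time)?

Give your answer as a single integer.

Step 1: PC=0 exec 'MOV A, 5'. After: A=5 B=0 C=0 D=0 ZF=0 PC=1
First time PC=1: A=5

5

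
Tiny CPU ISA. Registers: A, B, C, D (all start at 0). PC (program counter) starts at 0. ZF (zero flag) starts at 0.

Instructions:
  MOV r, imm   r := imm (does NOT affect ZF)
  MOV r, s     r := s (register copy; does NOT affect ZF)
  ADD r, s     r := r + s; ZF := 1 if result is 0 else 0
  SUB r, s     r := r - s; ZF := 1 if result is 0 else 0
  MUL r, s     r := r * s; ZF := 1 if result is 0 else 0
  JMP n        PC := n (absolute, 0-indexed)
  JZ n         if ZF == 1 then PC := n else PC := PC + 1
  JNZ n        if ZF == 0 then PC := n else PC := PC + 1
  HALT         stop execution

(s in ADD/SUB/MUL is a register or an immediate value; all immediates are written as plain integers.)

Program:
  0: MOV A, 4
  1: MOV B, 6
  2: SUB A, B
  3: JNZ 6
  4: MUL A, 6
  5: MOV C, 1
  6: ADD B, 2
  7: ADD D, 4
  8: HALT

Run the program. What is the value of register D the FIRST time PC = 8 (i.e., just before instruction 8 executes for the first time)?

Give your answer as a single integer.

Step 1: PC=0 exec 'MOV A, 4'. After: A=4 B=0 C=0 D=0 ZF=0 PC=1
Step 2: PC=1 exec 'MOV B, 6'. After: A=4 B=6 C=0 D=0 ZF=0 PC=2
Step 3: PC=2 exec 'SUB A, B'. After: A=-2 B=6 C=0 D=0 ZF=0 PC=3
Step 4: PC=3 exec 'JNZ 6'. After: A=-2 B=6 C=0 D=0 ZF=0 PC=6
Step 5: PC=6 exec 'ADD B, 2'. After: A=-2 B=8 C=0 D=0 ZF=0 PC=7
Step 6: PC=7 exec 'ADD D, 4'. After: A=-2 B=8 C=0 D=4 ZF=0 PC=8
First time PC=8: D=4

4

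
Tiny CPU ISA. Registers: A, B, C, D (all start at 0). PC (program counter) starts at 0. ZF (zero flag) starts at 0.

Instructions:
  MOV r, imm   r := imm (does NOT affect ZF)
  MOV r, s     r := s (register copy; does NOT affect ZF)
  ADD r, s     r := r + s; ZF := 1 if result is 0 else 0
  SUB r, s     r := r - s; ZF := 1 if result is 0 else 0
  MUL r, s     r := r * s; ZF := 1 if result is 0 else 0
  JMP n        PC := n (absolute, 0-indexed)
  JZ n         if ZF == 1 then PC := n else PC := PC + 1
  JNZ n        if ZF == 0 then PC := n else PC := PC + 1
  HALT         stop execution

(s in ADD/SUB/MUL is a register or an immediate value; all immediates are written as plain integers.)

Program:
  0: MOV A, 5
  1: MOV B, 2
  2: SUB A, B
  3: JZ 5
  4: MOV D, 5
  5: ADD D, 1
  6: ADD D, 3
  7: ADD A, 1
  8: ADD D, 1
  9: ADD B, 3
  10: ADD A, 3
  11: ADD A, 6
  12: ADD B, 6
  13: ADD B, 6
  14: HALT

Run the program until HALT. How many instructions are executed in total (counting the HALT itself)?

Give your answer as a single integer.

Answer: 15

Derivation:
Step 1: PC=0 exec 'MOV A, 5'. After: A=5 B=0 C=0 D=0 ZF=0 PC=1
Step 2: PC=1 exec 'MOV B, 2'. After: A=5 B=2 C=0 D=0 ZF=0 PC=2
Step 3: PC=2 exec 'SUB A, B'. After: A=3 B=2 C=0 D=0 ZF=0 PC=3
Step 4: PC=3 exec 'JZ 5'. After: A=3 B=2 C=0 D=0 ZF=0 PC=4
Step 5: PC=4 exec 'MOV D, 5'. After: A=3 B=2 C=0 D=5 ZF=0 PC=5
Step 6: PC=5 exec 'ADD D, 1'. After: A=3 B=2 C=0 D=6 ZF=0 PC=6
Step 7: PC=6 exec 'ADD D, 3'. After: A=3 B=2 C=0 D=9 ZF=0 PC=7
Step 8: PC=7 exec 'ADD A, 1'. After: A=4 B=2 C=0 D=9 ZF=0 PC=8
Step 9: PC=8 exec 'ADD D, 1'. After: A=4 B=2 C=0 D=10 ZF=0 PC=9
Step 10: PC=9 exec 'ADD B, 3'. After: A=4 B=5 C=0 D=10 ZF=0 PC=10
Step 11: PC=10 exec 'ADD A, 3'. After: A=7 B=5 C=0 D=10 ZF=0 PC=11
Step 12: PC=11 exec 'ADD A, 6'. After: A=13 B=5 C=0 D=10 ZF=0 PC=12
Step 13: PC=12 exec 'ADD B, 6'. After: A=13 B=11 C=0 D=10 ZF=0 PC=13
Step 14: PC=13 exec 'ADD B, 6'. After: A=13 B=17 C=0 D=10 ZF=0 PC=14
Step 15: PC=14 exec 'HALT'. After: A=13 B=17 C=0 D=10 ZF=0 PC=14 HALTED
Total instructions executed: 15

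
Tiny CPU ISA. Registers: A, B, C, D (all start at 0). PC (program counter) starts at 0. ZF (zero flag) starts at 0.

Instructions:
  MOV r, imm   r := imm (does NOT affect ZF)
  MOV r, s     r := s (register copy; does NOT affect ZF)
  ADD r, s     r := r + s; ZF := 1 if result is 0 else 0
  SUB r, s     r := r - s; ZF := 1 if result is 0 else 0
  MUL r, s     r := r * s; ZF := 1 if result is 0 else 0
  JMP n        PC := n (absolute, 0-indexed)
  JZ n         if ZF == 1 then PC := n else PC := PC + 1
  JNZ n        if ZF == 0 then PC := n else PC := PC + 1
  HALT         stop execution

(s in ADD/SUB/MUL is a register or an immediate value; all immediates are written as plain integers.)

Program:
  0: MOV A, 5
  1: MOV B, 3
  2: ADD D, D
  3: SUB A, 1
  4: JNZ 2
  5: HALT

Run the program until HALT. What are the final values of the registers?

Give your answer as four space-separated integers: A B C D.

Step 1: PC=0 exec 'MOV A, 5'. After: A=5 B=0 C=0 D=0 ZF=0 PC=1
Step 2: PC=1 exec 'MOV B, 3'. After: A=5 B=3 C=0 D=0 ZF=0 PC=2
Step 3: PC=2 exec 'ADD D, D'. After: A=5 B=3 C=0 D=0 ZF=1 PC=3
Step 4: PC=3 exec 'SUB A, 1'. After: A=4 B=3 C=0 D=0 ZF=0 PC=4
Step 5: PC=4 exec 'JNZ 2'. After: A=4 B=3 C=0 D=0 ZF=0 PC=2
Step 6: PC=2 exec 'ADD D, D'. After: A=4 B=3 C=0 D=0 ZF=1 PC=3
Step 7: PC=3 exec 'SUB A, 1'. After: A=3 B=3 C=0 D=0 ZF=0 PC=4
Step 8: PC=4 exec 'JNZ 2'. After: A=3 B=3 C=0 D=0 ZF=0 PC=2
Step 9: PC=2 exec 'ADD D, D'. After: A=3 B=3 C=0 D=0 ZF=1 PC=3
Step 10: PC=3 exec 'SUB A, 1'. After: A=2 B=3 C=0 D=0 ZF=0 PC=4
Step 11: PC=4 exec 'JNZ 2'. After: A=2 B=3 C=0 D=0 ZF=0 PC=2
Step 12: PC=2 exec 'ADD D, D'. After: A=2 B=3 C=0 D=0 ZF=1 PC=3
Step 13: PC=3 exec 'SUB A, 1'. After: A=1 B=3 C=0 D=0 ZF=0 PC=4
Step 14: PC=4 exec 'JNZ 2'. After: A=1 B=3 C=0 D=0 ZF=0 PC=2
Step 15: PC=2 exec 'ADD D, D'. After: A=1 B=3 C=0 D=0 ZF=1 PC=3
Step 16: PC=3 exec 'SUB A, 1'. After: A=0 B=3 C=0 D=0 ZF=1 PC=4
Step 17: PC=4 exec 'JNZ 2'. After: A=0 B=3 C=0 D=0 ZF=1 PC=5
Step 18: PC=5 exec 'HALT'. After: A=0 B=3 C=0 D=0 ZF=1 PC=5 HALTED

Answer: 0 3 0 0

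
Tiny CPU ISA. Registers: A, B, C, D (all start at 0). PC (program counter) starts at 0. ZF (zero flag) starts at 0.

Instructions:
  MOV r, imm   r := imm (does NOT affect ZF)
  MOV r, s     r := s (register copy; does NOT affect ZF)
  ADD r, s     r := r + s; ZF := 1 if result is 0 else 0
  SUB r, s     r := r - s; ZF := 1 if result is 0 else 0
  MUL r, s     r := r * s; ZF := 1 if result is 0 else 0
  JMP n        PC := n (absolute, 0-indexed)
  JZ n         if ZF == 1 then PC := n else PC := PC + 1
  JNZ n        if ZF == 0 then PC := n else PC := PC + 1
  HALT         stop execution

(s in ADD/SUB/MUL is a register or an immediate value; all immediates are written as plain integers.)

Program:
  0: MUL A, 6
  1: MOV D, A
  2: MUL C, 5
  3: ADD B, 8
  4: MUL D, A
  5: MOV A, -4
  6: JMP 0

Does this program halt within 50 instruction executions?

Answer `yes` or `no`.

Answer: no

Derivation:
Step 1: PC=0 exec 'MUL A, 6'. After: A=0 B=0 C=0 D=0 ZF=1 PC=1
Step 2: PC=1 exec 'MOV D, A'. After: A=0 B=0 C=0 D=0 ZF=1 PC=2
Step 3: PC=2 exec 'MUL C, 5'. After: A=0 B=0 C=0 D=0 ZF=1 PC=3
Step 4: PC=3 exec 'ADD B, 8'. After: A=0 B=8 C=0 D=0 ZF=0 PC=4
Step 5: PC=4 exec 'MUL D, A'. After: A=0 B=8 C=0 D=0 ZF=1 PC=5
Step 6: PC=5 exec 'MOV A, -4'. After: A=-4 B=8 C=0 D=0 ZF=1 PC=6
Step 7: PC=6 exec 'JMP 0'. After: A=-4 B=8 C=0 D=0 ZF=1 PC=0
Step 8: PC=0 exec 'MUL A, 6'. After: A=-24 B=8 C=0 D=0 ZF=0 PC=1
Step 9: PC=1 exec 'MOV D, A'. After: A=-24 B=8 C=0 D=-24 ZF=0 PC=2
Step 10: PC=2 exec 'MUL C, 5'. After: A=-24 B=8 C=0 D=-24 ZF=1 PC=3
Step 11: PC=3 exec 'ADD B, 8'. After: A=-24 B=16 C=0 D=-24 ZF=0 PC=4
Step 12: PC=4 exec 'MUL D, A'. After: A=-24 B=16 C=0 D=576 ZF=0 PC=5
Step 13: PC=5 exec 'MOV A, -4'. After: A=-4 B=16 C=0 D=576 ZF=0 PC=6
Step 14: PC=6 exec 'JMP 0'. After: A=-4 B=16 C=0 D=576 ZF=0 PC=0
Step 15: PC=0 exec 'MUL A, 6'. After: A=-24 B=16 C=0 D=576 ZF=0 PC=1
After 50 steps: not halted. PC revisits the same instructions with no path to HALT; will never halt.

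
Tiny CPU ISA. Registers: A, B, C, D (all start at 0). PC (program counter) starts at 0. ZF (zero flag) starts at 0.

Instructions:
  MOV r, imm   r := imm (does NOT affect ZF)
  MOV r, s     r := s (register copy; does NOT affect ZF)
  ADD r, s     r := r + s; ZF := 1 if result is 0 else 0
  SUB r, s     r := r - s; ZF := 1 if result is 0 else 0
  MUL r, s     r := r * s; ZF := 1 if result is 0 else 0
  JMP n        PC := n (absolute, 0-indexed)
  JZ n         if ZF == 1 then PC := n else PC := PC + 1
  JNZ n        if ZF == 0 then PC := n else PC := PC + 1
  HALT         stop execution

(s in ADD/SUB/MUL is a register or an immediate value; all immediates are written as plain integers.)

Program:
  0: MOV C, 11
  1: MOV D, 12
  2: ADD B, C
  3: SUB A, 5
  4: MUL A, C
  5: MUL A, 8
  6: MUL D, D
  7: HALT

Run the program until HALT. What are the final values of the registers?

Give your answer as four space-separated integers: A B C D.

Step 1: PC=0 exec 'MOV C, 11'. After: A=0 B=0 C=11 D=0 ZF=0 PC=1
Step 2: PC=1 exec 'MOV D, 12'. After: A=0 B=0 C=11 D=12 ZF=0 PC=2
Step 3: PC=2 exec 'ADD B, C'. After: A=0 B=11 C=11 D=12 ZF=0 PC=3
Step 4: PC=3 exec 'SUB A, 5'. After: A=-5 B=11 C=11 D=12 ZF=0 PC=4
Step 5: PC=4 exec 'MUL A, C'. After: A=-55 B=11 C=11 D=12 ZF=0 PC=5
Step 6: PC=5 exec 'MUL A, 8'. After: A=-440 B=11 C=11 D=12 ZF=0 PC=6
Step 7: PC=6 exec 'MUL D, D'. After: A=-440 B=11 C=11 D=144 ZF=0 PC=7
Step 8: PC=7 exec 'HALT'. After: A=-440 B=11 C=11 D=144 ZF=0 PC=7 HALTED

Answer: -440 11 11 144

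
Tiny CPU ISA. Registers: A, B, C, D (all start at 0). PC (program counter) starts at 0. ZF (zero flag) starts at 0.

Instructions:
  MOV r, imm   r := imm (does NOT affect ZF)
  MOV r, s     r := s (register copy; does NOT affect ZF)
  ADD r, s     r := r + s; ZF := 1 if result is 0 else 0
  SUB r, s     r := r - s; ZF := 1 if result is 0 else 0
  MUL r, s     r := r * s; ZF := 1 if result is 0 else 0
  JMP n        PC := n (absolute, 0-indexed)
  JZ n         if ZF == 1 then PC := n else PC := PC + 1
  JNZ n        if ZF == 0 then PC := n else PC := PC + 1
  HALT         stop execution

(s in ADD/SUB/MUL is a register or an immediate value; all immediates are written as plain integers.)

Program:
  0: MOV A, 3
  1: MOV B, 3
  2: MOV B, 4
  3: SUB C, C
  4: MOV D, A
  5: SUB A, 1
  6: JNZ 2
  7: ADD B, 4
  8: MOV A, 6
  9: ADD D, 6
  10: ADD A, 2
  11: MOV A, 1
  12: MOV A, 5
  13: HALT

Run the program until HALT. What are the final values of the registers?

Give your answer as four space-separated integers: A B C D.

Step 1: PC=0 exec 'MOV A, 3'. After: A=3 B=0 C=0 D=0 ZF=0 PC=1
Step 2: PC=1 exec 'MOV B, 3'. After: A=3 B=3 C=0 D=0 ZF=0 PC=2
Step 3: PC=2 exec 'MOV B, 4'. After: A=3 B=4 C=0 D=0 ZF=0 PC=3
Step 4: PC=3 exec 'SUB C, C'. After: A=3 B=4 C=0 D=0 ZF=1 PC=4
Step 5: PC=4 exec 'MOV D, A'. After: A=3 B=4 C=0 D=3 ZF=1 PC=5
Step 6: PC=5 exec 'SUB A, 1'. After: A=2 B=4 C=0 D=3 ZF=0 PC=6
Step 7: PC=6 exec 'JNZ 2'. After: A=2 B=4 C=0 D=3 ZF=0 PC=2
Step 8: PC=2 exec 'MOV B, 4'. After: A=2 B=4 C=0 D=3 ZF=0 PC=3
Step 9: PC=3 exec 'SUB C, C'. After: A=2 B=4 C=0 D=3 ZF=1 PC=4
Step 10: PC=4 exec 'MOV D, A'. After: A=2 B=4 C=0 D=2 ZF=1 PC=5
Step 11: PC=5 exec 'SUB A, 1'. After: A=1 B=4 C=0 D=2 ZF=0 PC=6
Step 12: PC=6 exec 'JNZ 2'. After: A=1 B=4 C=0 D=2 ZF=0 PC=2
Step 13: PC=2 exec 'MOV B, 4'. After: A=1 B=4 C=0 D=2 ZF=0 PC=3
Step 14: PC=3 exec 'SUB C, C'. After: A=1 B=4 C=0 D=2 ZF=1 PC=4
Step 15: PC=4 exec 'MOV D, A'. After: A=1 B=4 C=0 D=1 ZF=1 PC=5
Step 16: PC=5 exec 'SUB A, 1'. After: A=0 B=4 C=0 D=1 ZF=1 PC=6
Step 17: PC=6 exec 'JNZ 2'. After: A=0 B=4 C=0 D=1 ZF=1 PC=7
Step 18: PC=7 exec 'ADD B, 4'. After: A=0 B=8 C=0 D=1 ZF=0 PC=8
Step 19: PC=8 exec 'MOV A, 6'. After: A=6 B=8 C=0 D=1 ZF=0 PC=9
Step 20: PC=9 exec 'ADD D, 6'. After: A=6 B=8 C=0 D=7 ZF=0 PC=10
Step 21: PC=10 exec 'ADD A, 2'. After: A=8 B=8 C=0 D=7 ZF=0 PC=11
Step 22: PC=11 exec 'MOV A, 1'. After: A=1 B=8 C=0 D=7 ZF=0 PC=12
Step 23: PC=12 exec 'MOV A, 5'. After: A=5 B=8 C=0 D=7 ZF=0 PC=13
Step 24: PC=13 exec 'HALT'. After: A=5 B=8 C=0 D=7 ZF=0 PC=13 HALTED

Answer: 5 8 0 7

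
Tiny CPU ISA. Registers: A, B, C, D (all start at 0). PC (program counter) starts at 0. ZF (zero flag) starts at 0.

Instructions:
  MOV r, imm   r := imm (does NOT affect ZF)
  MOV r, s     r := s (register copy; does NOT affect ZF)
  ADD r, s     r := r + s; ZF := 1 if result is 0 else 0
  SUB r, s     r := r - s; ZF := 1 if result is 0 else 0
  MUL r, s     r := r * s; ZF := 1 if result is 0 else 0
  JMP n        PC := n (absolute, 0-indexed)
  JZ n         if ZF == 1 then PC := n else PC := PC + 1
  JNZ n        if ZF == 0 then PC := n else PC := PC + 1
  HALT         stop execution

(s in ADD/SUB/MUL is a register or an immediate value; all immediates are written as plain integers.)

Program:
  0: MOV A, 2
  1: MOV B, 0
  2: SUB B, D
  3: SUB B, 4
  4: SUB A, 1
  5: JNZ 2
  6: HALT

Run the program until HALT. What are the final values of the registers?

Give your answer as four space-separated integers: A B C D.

Answer: 0 -8 0 0

Derivation:
Step 1: PC=0 exec 'MOV A, 2'. After: A=2 B=0 C=0 D=0 ZF=0 PC=1
Step 2: PC=1 exec 'MOV B, 0'. After: A=2 B=0 C=0 D=0 ZF=0 PC=2
Step 3: PC=2 exec 'SUB B, D'. After: A=2 B=0 C=0 D=0 ZF=1 PC=3
Step 4: PC=3 exec 'SUB B, 4'. After: A=2 B=-4 C=0 D=0 ZF=0 PC=4
Step 5: PC=4 exec 'SUB A, 1'. After: A=1 B=-4 C=0 D=0 ZF=0 PC=5
Step 6: PC=5 exec 'JNZ 2'. After: A=1 B=-4 C=0 D=0 ZF=0 PC=2
Step 7: PC=2 exec 'SUB B, D'. After: A=1 B=-4 C=0 D=0 ZF=0 PC=3
Step 8: PC=3 exec 'SUB B, 4'. After: A=1 B=-8 C=0 D=0 ZF=0 PC=4
Step 9: PC=4 exec 'SUB A, 1'. After: A=0 B=-8 C=0 D=0 ZF=1 PC=5
Step 10: PC=5 exec 'JNZ 2'. After: A=0 B=-8 C=0 D=0 ZF=1 PC=6
Step 11: PC=6 exec 'HALT'. After: A=0 B=-8 C=0 D=0 ZF=1 PC=6 HALTED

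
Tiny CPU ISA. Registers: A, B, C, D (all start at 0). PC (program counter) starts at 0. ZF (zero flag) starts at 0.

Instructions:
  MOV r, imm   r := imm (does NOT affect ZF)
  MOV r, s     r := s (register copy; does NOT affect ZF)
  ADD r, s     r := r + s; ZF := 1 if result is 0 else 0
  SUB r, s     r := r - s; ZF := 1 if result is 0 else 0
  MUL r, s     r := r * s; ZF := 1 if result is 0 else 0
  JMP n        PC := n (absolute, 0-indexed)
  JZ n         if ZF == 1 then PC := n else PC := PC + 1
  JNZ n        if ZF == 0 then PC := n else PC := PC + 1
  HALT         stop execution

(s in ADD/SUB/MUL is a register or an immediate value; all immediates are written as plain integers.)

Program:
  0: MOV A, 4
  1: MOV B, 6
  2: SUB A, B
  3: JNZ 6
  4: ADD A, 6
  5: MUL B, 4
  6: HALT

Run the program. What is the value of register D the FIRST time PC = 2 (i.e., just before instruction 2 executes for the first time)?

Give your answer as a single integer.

Step 1: PC=0 exec 'MOV A, 4'. After: A=4 B=0 C=0 D=0 ZF=0 PC=1
Step 2: PC=1 exec 'MOV B, 6'. After: A=4 B=6 C=0 D=0 ZF=0 PC=2
First time PC=2: D=0

0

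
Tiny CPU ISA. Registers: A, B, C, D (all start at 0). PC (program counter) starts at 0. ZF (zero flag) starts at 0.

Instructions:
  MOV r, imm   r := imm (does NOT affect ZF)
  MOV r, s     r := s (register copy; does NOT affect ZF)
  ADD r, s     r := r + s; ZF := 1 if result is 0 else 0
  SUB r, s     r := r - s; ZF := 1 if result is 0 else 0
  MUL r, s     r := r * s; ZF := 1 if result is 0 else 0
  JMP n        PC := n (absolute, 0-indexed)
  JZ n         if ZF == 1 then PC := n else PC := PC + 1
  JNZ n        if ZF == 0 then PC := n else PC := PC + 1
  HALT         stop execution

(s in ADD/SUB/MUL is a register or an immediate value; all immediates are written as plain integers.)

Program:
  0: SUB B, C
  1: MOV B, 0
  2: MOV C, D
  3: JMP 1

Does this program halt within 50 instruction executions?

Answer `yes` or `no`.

Answer: no

Derivation:
Step 1: PC=0 exec 'SUB B, C'. After: A=0 B=0 C=0 D=0 ZF=1 PC=1
Step 2: PC=1 exec 'MOV B, 0'. After: A=0 B=0 C=0 D=0 ZF=1 PC=2
Step 3: PC=2 exec 'MOV C, D'. After: A=0 B=0 C=0 D=0 ZF=1 PC=3
Step 4: PC=3 exec 'JMP 1'. After: A=0 B=0 C=0 D=0 ZF=1 PC=1
State after step 4 equals state after step 1: the program is in a cycle of length 3 and will never halt.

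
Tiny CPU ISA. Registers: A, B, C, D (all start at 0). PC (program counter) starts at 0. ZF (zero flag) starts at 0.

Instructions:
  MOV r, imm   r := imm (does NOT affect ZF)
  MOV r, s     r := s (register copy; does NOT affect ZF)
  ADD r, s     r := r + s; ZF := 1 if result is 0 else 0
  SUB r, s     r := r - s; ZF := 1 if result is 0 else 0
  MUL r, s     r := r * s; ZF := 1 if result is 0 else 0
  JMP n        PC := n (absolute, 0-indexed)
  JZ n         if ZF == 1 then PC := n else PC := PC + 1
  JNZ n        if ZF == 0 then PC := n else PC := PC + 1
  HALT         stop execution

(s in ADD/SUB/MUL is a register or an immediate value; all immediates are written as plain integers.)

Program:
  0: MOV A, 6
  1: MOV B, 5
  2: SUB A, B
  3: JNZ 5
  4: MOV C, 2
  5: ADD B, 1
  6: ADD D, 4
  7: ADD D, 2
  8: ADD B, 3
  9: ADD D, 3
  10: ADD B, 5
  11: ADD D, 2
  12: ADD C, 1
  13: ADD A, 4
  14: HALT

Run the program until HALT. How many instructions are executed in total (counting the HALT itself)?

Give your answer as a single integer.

Step 1: PC=0 exec 'MOV A, 6'. After: A=6 B=0 C=0 D=0 ZF=0 PC=1
Step 2: PC=1 exec 'MOV B, 5'. After: A=6 B=5 C=0 D=0 ZF=0 PC=2
Step 3: PC=2 exec 'SUB A, B'. After: A=1 B=5 C=0 D=0 ZF=0 PC=3
Step 4: PC=3 exec 'JNZ 5'. After: A=1 B=5 C=0 D=0 ZF=0 PC=5
Step 5: PC=5 exec 'ADD B, 1'. After: A=1 B=6 C=0 D=0 ZF=0 PC=6
Step 6: PC=6 exec 'ADD D, 4'. After: A=1 B=6 C=0 D=4 ZF=0 PC=7
Step 7: PC=7 exec 'ADD D, 2'. After: A=1 B=6 C=0 D=6 ZF=0 PC=8
Step 8: PC=8 exec 'ADD B, 3'. After: A=1 B=9 C=0 D=6 ZF=0 PC=9
Step 9: PC=9 exec 'ADD D, 3'. After: A=1 B=9 C=0 D=9 ZF=0 PC=10
Step 10: PC=10 exec 'ADD B, 5'. After: A=1 B=14 C=0 D=9 ZF=0 PC=11
Step 11: PC=11 exec 'ADD D, 2'. After: A=1 B=14 C=0 D=11 ZF=0 PC=12
Step 12: PC=12 exec 'ADD C, 1'. After: A=1 B=14 C=1 D=11 ZF=0 PC=13
Step 13: PC=13 exec 'ADD A, 4'. After: A=5 B=14 C=1 D=11 ZF=0 PC=14
Step 14: PC=14 exec 'HALT'. After: A=5 B=14 C=1 D=11 ZF=0 PC=14 HALTED
Total instructions executed: 14

Answer: 14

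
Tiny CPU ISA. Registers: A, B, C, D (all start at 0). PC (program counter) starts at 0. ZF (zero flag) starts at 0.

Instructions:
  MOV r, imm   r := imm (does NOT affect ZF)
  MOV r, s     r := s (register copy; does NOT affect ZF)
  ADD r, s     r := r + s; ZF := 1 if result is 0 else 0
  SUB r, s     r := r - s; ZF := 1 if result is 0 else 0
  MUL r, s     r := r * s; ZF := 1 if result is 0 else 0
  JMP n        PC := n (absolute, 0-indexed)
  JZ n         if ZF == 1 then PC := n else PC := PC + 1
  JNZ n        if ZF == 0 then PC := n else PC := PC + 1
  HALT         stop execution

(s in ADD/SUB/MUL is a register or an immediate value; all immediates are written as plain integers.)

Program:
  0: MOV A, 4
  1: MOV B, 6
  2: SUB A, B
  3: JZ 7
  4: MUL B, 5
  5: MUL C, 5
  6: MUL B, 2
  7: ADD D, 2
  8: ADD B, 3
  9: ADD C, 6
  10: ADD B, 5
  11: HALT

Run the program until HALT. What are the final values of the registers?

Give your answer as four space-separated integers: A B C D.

Answer: -2 68 6 2

Derivation:
Step 1: PC=0 exec 'MOV A, 4'. After: A=4 B=0 C=0 D=0 ZF=0 PC=1
Step 2: PC=1 exec 'MOV B, 6'. After: A=4 B=6 C=0 D=0 ZF=0 PC=2
Step 3: PC=2 exec 'SUB A, B'. After: A=-2 B=6 C=0 D=0 ZF=0 PC=3
Step 4: PC=3 exec 'JZ 7'. After: A=-2 B=6 C=0 D=0 ZF=0 PC=4
Step 5: PC=4 exec 'MUL B, 5'. After: A=-2 B=30 C=0 D=0 ZF=0 PC=5
Step 6: PC=5 exec 'MUL C, 5'. After: A=-2 B=30 C=0 D=0 ZF=1 PC=6
Step 7: PC=6 exec 'MUL B, 2'. After: A=-2 B=60 C=0 D=0 ZF=0 PC=7
Step 8: PC=7 exec 'ADD D, 2'. After: A=-2 B=60 C=0 D=2 ZF=0 PC=8
Step 9: PC=8 exec 'ADD B, 3'. After: A=-2 B=63 C=0 D=2 ZF=0 PC=9
Step 10: PC=9 exec 'ADD C, 6'. After: A=-2 B=63 C=6 D=2 ZF=0 PC=10
Step 11: PC=10 exec 'ADD B, 5'. After: A=-2 B=68 C=6 D=2 ZF=0 PC=11
Step 12: PC=11 exec 'HALT'. After: A=-2 B=68 C=6 D=2 ZF=0 PC=11 HALTED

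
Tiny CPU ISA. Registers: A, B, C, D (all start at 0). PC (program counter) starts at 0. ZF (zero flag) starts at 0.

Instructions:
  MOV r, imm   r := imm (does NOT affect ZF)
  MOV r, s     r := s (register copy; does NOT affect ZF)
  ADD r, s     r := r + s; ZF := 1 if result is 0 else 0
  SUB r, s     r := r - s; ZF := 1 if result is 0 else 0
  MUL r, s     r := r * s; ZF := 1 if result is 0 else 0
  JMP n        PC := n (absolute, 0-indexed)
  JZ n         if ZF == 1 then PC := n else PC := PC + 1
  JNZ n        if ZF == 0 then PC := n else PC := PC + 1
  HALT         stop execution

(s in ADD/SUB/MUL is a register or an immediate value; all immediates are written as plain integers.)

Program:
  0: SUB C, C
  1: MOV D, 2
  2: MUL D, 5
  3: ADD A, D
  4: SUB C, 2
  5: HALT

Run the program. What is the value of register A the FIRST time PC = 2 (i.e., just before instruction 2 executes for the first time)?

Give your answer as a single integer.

Step 1: PC=0 exec 'SUB C, C'. After: A=0 B=0 C=0 D=0 ZF=1 PC=1
Step 2: PC=1 exec 'MOV D, 2'. After: A=0 B=0 C=0 D=2 ZF=1 PC=2
First time PC=2: A=0

0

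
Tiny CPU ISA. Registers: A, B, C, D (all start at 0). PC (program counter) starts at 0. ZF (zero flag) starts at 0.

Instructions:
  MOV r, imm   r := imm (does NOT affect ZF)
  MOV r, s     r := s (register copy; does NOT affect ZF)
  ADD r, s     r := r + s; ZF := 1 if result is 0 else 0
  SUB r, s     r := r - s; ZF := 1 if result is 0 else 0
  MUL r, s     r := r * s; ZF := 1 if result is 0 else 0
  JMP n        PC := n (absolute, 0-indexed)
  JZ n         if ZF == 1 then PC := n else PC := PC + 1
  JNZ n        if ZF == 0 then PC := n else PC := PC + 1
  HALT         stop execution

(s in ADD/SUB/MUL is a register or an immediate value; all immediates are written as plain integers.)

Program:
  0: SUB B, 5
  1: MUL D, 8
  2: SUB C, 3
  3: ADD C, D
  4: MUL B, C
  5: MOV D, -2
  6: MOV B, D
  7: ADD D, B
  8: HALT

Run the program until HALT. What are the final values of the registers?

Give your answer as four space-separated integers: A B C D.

Step 1: PC=0 exec 'SUB B, 5'. After: A=0 B=-5 C=0 D=0 ZF=0 PC=1
Step 2: PC=1 exec 'MUL D, 8'. After: A=0 B=-5 C=0 D=0 ZF=1 PC=2
Step 3: PC=2 exec 'SUB C, 3'. After: A=0 B=-5 C=-3 D=0 ZF=0 PC=3
Step 4: PC=3 exec 'ADD C, D'. After: A=0 B=-5 C=-3 D=0 ZF=0 PC=4
Step 5: PC=4 exec 'MUL B, C'. After: A=0 B=15 C=-3 D=0 ZF=0 PC=5
Step 6: PC=5 exec 'MOV D, -2'. After: A=0 B=15 C=-3 D=-2 ZF=0 PC=6
Step 7: PC=6 exec 'MOV B, D'. After: A=0 B=-2 C=-3 D=-2 ZF=0 PC=7
Step 8: PC=7 exec 'ADD D, B'. After: A=0 B=-2 C=-3 D=-4 ZF=0 PC=8
Step 9: PC=8 exec 'HALT'. After: A=0 B=-2 C=-3 D=-4 ZF=0 PC=8 HALTED

Answer: 0 -2 -3 -4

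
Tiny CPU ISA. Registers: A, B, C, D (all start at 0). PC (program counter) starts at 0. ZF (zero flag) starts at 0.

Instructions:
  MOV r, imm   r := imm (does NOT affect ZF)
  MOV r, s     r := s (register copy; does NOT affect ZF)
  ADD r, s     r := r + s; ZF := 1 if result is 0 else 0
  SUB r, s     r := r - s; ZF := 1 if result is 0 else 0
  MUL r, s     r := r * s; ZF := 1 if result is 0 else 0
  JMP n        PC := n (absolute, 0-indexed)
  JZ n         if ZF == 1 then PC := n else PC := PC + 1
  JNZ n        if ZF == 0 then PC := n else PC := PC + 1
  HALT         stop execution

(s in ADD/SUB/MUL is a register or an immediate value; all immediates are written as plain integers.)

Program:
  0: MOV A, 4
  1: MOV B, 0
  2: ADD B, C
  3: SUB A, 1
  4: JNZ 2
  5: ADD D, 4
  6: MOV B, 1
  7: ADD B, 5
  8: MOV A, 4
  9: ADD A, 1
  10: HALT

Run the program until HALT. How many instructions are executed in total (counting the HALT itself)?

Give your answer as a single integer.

Step 1: PC=0 exec 'MOV A, 4'. After: A=4 B=0 C=0 D=0 ZF=0 PC=1
Step 2: PC=1 exec 'MOV B, 0'. After: A=4 B=0 C=0 D=0 ZF=0 PC=2
Step 3: PC=2 exec 'ADD B, C'. After: A=4 B=0 C=0 D=0 ZF=1 PC=3
Step 4: PC=3 exec 'SUB A, 1'. After: A=3 B=0 C=0 D=0 ZF=0 PC=4
Step 5: PC=4 exec 'JNZ 2'. After: A=3 B=0 C=0 D=0 ZF=0 PC=2
Step 6: PC=2 exec 'ADD B, C'. After: A=3 B=0 C=0 D=0 ZF=1 PC=3
Step 7: PC=3 exec 'SUB A, 1'. After: A=2 B=0 C=0 D=0 ZF=0 PC=4
Step 8: PC=4 exec 'JNZ 2'. After: A=2 B=0 C=0 D=0 ZF=0 PC=2
Step 9: PC=2 exec 'ADD B, C'. After: A=2 B=0 C=0 D=0 ZF=1 PC=3
Step 10: PC=3 exec 'SUB A, 1'. After: A=1 B=0 C=0 D=0 ZF=0 PC=4
Step 11: PC=4 exec 'JNZ 2'. After: A=1 B=0 C=0 D=0 ZF=0 PC=2
Step 12: PC=2 exec 'ADD B, C'. After: A=1 B=0 C=0 D=0 ZF=1 PC=3
Step 13: PC=3 exec 'SUB A, 1'. After: A=0 B=0 C=0 D=0 ZF=1 PC=4
Step 14: PC=4 exec 'JNZ 2'. After: A=0 B=0 C=0 D=0 ZF=1 PC=5
Step 15: PC=5 exec 'ADD D, 4'. After: A=0 B=0 C=0 D=4 ZF=0 PC=6
Step 16: PC=6 exec 'MOV B, 1'. After: A=0 B=1 C=0 D=4 ZF=0 PC=7
Step 17: PC=7 exec 'ADD B, 5'. After: A=0 B=6 C=0 D=4 ZF=0 PC=8
Step 18: PC=8 exec 'MOV A, 4'. After: A=4 B=6 C=0 D=4 ZF=0 PC=9
Step 19: PC=9 exec 'ADD A, 1'. After: A=5 B=6 C=0 D=4 ZF=0 PC=10
Step 20: PC=10 exec 'HALT'. After: A=5 B=6 C=0 D=4 ZF=0 PC=10 HALTED
Total instructions executed: 20

Answer: 20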